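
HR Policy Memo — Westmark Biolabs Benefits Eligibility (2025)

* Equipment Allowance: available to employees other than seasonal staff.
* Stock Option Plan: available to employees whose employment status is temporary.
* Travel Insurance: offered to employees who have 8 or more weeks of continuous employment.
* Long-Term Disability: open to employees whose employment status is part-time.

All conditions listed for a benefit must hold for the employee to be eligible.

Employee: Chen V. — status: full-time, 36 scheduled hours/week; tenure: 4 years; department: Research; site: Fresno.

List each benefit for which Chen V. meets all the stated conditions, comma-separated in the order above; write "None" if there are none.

Equipment Allowance, Travel Insurance

Equipment Allowance — status full-time ✓ (not excluded) → eligible.
Stock Option Plan — status full-time ✗ (requires temporary) → not eligible.
Travel Insurance — service 4 years ≥ 8 weeks (≈56 days) ✓ → eligible.
Long-Term Disability — status full-time ✗ (requires part-time) → not eligible.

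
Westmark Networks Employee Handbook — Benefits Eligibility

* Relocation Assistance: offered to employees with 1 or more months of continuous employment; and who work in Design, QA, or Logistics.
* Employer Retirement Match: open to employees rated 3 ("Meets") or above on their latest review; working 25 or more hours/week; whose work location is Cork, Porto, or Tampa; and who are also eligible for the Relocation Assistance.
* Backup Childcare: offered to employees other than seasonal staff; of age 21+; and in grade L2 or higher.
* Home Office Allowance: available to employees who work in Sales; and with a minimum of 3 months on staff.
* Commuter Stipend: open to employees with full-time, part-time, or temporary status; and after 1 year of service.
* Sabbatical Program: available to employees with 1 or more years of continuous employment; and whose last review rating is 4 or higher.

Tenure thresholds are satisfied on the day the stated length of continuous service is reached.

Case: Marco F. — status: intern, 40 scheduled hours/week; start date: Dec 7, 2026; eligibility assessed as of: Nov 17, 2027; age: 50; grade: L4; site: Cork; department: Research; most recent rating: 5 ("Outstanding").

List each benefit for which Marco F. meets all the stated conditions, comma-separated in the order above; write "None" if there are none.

Service from Dec 7, 2026 to Nov 17, 2027: 345 days.
Relocation Assistance — service 345 days ≥ 1 month (≈30 days) ✓; dept Research ✗ → not eligible.
Employer Retirement Match — rating 5 ≥ 3 ✓; 40 hrs/wk ≥ 25 ✓; site Cork ✓; not eligible for Relocation Assistance ✗ → not eligible.
Backup Childcare — status intern ✓ (not excluded); age 50 ≥ 21 ✓; grade L4 ≥ L2 ✓ → eligible.
Home Office Allowance — dept Research ✗ → not eligible.
Commuter Stipend — status intern ✗ (requires full-time, part-time, or temporary) → not eligible.
Sabbatical Program — service 345 days < 1 year (≈365 days) ✗ → not eligible.

Backup Childcare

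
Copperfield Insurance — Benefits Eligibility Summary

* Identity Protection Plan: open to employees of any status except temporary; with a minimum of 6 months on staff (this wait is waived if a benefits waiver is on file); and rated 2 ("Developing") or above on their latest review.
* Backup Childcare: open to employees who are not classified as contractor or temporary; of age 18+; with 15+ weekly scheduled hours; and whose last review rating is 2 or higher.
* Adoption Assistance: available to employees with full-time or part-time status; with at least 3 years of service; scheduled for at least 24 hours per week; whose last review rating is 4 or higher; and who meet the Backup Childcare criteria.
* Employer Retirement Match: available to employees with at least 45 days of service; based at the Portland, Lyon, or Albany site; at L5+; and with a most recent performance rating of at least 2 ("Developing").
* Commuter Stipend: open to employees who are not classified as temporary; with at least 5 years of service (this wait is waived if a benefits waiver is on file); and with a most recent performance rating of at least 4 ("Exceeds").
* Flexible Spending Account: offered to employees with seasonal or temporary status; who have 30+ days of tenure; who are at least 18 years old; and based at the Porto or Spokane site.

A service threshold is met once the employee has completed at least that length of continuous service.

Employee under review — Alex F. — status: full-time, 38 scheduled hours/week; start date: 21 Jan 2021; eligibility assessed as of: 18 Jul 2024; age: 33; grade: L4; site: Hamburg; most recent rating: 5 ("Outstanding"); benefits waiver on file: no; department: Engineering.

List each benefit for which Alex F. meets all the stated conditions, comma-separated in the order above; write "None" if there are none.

Service from 21 Jan 2021 to 18 Jul 2024: 1274 days.
Identity Protection Plan — status full-time ✓ (not excluded); no waiver, service 1274 days ≥ 6 months (≈180 days) ✓; rating 5 ≥ 2 ✓ → eligible.
Backup Childcare — status full-time ✓ (not excluded); age 33 ≥ 18 ✓; 38 hrs/wk ≥ 15 ✓; rating 5 ≥ 2 ✓ → eligible.
Adoption Assistance — status full-time ✓; service 1274 days ≥ 3 years (≈1095 days) ✓; 38 hrs/wk ≥ 24 ✓; rating 5 ≥ 4 ✓; eligible for Backup Childcare ✓ → eligible.
Employer Retirement Match — service 1274 days ≥ 45 days ✓; site Hamburg ✗ (not Portland, Lyon, or Albany) → not eligible.
Commuter Stipend — status full-time ✓ (not excluded); no waiver, service 1274 days < 5 years (≈1825 days) ✗ → not eligible.
Flexible Spending Account — status full-time ✗ (requires seasonal or temporary) → not eligible.

Identity Protection Plan, Backup Childcare, Adoption Assistance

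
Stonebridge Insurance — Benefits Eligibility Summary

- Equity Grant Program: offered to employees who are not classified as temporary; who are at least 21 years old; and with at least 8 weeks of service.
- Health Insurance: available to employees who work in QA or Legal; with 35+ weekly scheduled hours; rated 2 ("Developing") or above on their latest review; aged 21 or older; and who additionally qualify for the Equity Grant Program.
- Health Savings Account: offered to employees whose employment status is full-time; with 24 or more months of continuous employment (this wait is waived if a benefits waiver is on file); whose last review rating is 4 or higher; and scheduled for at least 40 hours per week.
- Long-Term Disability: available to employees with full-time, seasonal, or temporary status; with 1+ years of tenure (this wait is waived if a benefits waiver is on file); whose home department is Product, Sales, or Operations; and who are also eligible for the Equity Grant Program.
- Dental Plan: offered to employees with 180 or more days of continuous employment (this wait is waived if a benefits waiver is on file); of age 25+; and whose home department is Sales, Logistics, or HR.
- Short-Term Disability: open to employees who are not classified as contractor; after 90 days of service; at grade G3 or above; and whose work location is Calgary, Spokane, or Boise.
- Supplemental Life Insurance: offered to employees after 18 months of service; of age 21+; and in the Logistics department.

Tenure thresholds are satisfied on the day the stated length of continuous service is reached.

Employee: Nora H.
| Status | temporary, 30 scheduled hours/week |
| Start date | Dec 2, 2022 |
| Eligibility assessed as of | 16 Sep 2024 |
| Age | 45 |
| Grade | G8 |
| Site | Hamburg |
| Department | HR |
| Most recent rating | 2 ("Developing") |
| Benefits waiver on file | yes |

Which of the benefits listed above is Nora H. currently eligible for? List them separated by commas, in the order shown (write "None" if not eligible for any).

Service from Dec 2, 2022 to 16 Sep 2024: 654 days.
Equity Grant Program — status temporary ✗ (excluded) → not eligible.
Health Insurance — dept HR ✗ → not eligible.
Health Savings Account — status temporary ✗ (requires full-time) → not eligible.
Long-Term Disability — status temporary ✓; benefits waiver on file ✓; dept HR ✗ → not eligible.
Dental Plan — benefits waiver on file ✓; age 45 ≥ 25 ✓; dept HR ✓ → eligible.
Short-Term Disability — status temporary ✓ (not excluded); service 654 days ≥ 90 days ✓; grade G8 ≥ G3 ✓; site Hamburg ✗ (not Calgary, Spokane, or Boise) → not eligible.
Supplemental Life Insurance — service 654 days ≥ 18 months (≈540 days) ✓; age 45 ≥ 21 ✓; dept HR ✗ → not eligible.

Dental Plan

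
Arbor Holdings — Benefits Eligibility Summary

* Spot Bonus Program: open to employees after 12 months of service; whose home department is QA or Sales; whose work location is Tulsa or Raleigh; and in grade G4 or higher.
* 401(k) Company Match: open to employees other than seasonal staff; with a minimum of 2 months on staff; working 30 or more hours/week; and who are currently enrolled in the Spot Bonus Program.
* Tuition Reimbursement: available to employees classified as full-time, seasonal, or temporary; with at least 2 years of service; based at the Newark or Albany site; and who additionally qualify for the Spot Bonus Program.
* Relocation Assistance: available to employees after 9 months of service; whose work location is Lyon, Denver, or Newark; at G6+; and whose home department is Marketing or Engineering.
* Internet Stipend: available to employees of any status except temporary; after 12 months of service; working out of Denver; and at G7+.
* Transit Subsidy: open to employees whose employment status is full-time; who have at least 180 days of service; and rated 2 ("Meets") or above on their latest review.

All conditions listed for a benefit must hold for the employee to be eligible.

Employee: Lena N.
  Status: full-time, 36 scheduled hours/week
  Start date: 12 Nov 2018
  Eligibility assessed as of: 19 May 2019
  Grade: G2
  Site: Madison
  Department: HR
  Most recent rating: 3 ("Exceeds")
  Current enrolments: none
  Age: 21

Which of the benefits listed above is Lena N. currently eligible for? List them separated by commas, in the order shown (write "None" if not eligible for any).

Transit Subsidy

Service from 12 Nov 2018 to 19 May 2019: 188 days.
Spot Bonus Program — service 188 days < 12 months (≈360 days) ✗ → not eligible.
401(k) Company Match — status full-time ✓ (not excluded); service 188 days ≥ 2 months (≈60 days) ✓; 36 hrs/wk ≥ 30 ✓; not enrolled in Spot Bonus Program ✗ → not eligible.
Tuition Reimbursement — status full-time ✓; service 188 days < 2 years (≈730 days) ✗ → not eligible.
Relocation Assistance — service 188 days < 9 months (≈270 days) ✗ → not eligible.
Internet Stipend — status full-time ✓ (not excluded); service 188 days < 12 months (≈360 days) ✗ → not eligible.
Transit Subsidy — status full-time ✓; service 188 days ≥ 180 days ✓; rating 3 ≥ 2 ✓ → eligible.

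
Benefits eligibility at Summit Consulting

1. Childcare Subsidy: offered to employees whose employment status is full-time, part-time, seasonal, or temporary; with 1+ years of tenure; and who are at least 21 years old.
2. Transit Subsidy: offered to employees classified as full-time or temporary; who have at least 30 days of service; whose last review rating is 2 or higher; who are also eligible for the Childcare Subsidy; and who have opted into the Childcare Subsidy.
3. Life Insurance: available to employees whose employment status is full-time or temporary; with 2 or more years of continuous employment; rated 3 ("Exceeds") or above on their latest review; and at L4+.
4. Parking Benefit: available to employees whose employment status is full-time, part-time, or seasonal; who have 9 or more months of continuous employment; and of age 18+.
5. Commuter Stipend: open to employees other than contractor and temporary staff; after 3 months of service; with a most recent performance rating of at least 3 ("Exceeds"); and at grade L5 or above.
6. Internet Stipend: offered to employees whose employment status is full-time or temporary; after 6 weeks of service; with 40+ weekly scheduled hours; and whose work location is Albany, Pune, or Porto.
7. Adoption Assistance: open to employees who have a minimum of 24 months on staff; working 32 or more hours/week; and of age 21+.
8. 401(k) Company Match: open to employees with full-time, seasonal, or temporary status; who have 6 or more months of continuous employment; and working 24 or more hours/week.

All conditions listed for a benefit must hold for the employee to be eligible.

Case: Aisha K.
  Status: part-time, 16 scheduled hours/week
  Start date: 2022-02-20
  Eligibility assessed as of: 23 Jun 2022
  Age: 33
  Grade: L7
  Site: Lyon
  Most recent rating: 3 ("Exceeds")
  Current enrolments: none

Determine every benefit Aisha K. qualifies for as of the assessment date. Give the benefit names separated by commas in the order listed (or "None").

Commuter Stipend

Service from 2022-02-20 to 23 Jun 2022: 123 days.
Childcare Subsidy — status part-time ✓; service 123 days < 1 year (≈365 days) ✗ → not eligible.
Transit Subsidy — status part-time ✗ (requires full-time or temporary) → not eligible.
Life Insurance — status part-time ✗ (requires full-time or temporary) → not eligible.
Parking Benefit — status part-time ✓; service 123 days < 9 months (≈270 days) ✗ → not eligible.
Commuter Stipend — status part-time ✓ (not excluded); service 123 days ≥ 3 months (≈90 days) ✓; rating 3 ≥ 3 ✓; grade L7 ≥ L5 ✓ → eligible.
Internet Stipend — status part-time ✗ (requires full-time or temporary) → not eligible.
Adoption Assistance — service 123 days < 24 months (≈720 days) ✗ → not eligible.
401(k) Company Match — status part-time ✗ (requires full-time, seasonal, or temporary) → not eligible.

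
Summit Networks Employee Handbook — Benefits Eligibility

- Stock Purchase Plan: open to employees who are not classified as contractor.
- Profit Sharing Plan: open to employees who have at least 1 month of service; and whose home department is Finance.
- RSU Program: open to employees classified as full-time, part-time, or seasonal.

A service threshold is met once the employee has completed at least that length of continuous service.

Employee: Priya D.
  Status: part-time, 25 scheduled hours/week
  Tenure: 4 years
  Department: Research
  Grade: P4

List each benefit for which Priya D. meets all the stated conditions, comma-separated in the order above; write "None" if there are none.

Stock Purchase Plan, RSU Program

Stock Purchase Plan — status part-time ✓ (not excluded) → eligible.
Profit Sharing Plan — service 4 years ≥ 1 month (≈30 days) ✓; dept Research ✗ → not eligible.
RSU Program — status part-time ✓ → eligible.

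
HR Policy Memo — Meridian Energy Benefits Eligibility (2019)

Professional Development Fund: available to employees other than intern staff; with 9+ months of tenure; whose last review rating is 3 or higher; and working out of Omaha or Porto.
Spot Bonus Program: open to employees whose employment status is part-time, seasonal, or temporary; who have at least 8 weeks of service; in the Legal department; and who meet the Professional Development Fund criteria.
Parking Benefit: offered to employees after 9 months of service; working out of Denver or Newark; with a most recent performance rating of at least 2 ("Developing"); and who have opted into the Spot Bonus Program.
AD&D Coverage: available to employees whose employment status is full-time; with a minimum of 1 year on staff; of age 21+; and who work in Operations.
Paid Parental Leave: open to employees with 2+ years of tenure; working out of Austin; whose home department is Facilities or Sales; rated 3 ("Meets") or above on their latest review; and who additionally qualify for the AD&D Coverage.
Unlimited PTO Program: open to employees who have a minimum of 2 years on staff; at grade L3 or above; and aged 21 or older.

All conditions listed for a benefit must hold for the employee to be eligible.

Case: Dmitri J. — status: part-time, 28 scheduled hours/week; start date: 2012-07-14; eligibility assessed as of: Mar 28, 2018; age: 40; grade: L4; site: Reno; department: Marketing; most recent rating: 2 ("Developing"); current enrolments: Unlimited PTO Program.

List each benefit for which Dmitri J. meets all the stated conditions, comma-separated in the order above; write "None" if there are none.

Service from 2012-07-14 to Mar 28, 2018: 2083 days.
Professional Development Fund — status part-time ✓ (not excluded); service 2083 days ≥ 9 months (≈270 days) ✓; rating 2 < 3 ✗ → not eligible.
Spot Bonus Program — status part-time ✓; service 2083 days ≥ 8 weeks (≈56 days) ✓; dept Marketing ✗ → not eligible.
Parking Benefit — service 2083 days ≥ 9 months (≈270 days) ✓; site Reno ✗ (not Denver or Newark) → not eligible.
AD&D Coverage — status part-time ✗ (requires full-time) → not eligible.
Paid Parental Leave — service 2083 days ≥ 2 years (≈730 days) ✓; site Reno ✗ (not Austin) → not eligible.
Unlimited PTO Program — service 2083 days ≥ 2 years (≈730 days) ✓; grade L4 ≥ L3 ✓; age 40 ≥ 21 ✓ → eligible.

Unlimited PTO Program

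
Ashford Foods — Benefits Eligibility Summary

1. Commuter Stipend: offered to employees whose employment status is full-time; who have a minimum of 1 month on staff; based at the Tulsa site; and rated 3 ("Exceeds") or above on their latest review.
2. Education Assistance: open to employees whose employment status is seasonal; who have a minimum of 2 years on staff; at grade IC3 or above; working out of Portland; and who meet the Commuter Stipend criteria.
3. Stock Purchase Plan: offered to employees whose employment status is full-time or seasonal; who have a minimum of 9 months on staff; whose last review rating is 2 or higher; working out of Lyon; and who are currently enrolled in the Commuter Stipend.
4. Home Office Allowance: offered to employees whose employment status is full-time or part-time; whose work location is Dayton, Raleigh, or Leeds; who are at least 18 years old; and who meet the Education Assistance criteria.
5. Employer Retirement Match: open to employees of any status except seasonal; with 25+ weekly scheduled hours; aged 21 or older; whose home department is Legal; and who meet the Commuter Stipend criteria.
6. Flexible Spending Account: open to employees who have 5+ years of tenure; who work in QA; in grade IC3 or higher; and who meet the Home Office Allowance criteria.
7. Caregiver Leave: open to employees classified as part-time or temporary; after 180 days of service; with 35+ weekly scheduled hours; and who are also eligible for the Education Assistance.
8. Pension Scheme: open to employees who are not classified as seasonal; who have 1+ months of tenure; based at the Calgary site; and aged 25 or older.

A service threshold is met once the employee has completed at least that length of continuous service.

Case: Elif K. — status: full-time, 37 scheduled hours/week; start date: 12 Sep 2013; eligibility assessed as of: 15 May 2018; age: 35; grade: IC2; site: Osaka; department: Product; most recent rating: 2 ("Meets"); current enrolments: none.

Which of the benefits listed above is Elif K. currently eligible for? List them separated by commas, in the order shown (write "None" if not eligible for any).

Service from 12 Sep 2013 to 15 May 2018: 1706 days.
Commuter Stipend — status full-time ✓; service 1706 days ≥ 1 month (≈30 days) ✓; site Osaka ✗ (not Tulsa) → not eligible.
Education Assistance — status full-time ✗ (requires seasonal) → not eligible.
Stock Purchase Plan — status full-time ✓; service 1706 days ≥ 9 months (≈270 days) ✓; rating 2 ≥ 2 ✓; site Osaka ✗ (not Lyon) → not eligible.
Home Office Allowance — status full-time ✓; site Osaka ✗ (not Dayton, Raleigh, or Leeds) → not eligible.
Employer Retirement Match — status full-time ✓ (not excluded); 37 hrs/wk ≥ 25 ✓; age 35 ≥ 21 ✓; dept Product ✗ → not eligible.
Flexible Spending Account — service 1706 days < 5 years (≈1825 days) ✗ → not eligible.
Caregiver Leave — status full-time ✗ (requires part-time or temporary) → not eligible.
Pension Scheme — status full-time ✓ (not excluded); service 1706 days ≥ 1 month (≈30 days) ✓; site Osaka ✗ (not Calgary) → not eligible.

None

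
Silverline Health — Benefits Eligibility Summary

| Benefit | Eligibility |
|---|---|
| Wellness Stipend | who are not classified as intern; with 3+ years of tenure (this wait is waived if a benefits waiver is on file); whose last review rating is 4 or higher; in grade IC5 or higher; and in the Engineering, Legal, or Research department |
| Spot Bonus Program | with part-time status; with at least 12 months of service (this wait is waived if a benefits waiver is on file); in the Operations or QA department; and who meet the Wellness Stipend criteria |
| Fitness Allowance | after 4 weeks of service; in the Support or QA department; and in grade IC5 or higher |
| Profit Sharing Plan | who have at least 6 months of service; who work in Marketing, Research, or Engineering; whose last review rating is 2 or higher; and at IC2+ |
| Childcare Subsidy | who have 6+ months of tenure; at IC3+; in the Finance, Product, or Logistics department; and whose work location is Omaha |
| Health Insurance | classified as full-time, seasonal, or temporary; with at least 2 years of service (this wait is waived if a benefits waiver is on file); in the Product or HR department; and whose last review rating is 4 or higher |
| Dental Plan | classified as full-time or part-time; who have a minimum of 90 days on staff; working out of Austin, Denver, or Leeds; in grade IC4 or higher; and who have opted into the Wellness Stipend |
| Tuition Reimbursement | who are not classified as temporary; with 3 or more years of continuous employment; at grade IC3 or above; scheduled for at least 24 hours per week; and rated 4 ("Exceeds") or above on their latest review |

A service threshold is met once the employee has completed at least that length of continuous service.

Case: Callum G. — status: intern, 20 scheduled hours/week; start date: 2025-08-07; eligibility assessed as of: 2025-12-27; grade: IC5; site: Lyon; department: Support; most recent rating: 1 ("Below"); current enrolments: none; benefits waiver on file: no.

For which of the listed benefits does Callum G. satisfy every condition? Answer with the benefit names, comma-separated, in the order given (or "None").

Service from 2025-08-07 to 2025-12-27: 142 days.
Wellness Stipend — status intern ✗ (excluded) → not eligible.
Spot Bonus Program — status intern ✗ (requires part-time) → not eligible.
Fitness Allowance — service 142 days ≥ 4 weeks (≈28 days) ✓; dept Support ✓; grade IC5 ≥ IC5 ✓ → eligible.
Profit Sharing Plan — service 142 days < 6 months (≈180 days) ✗ → not eligible.
Childcare Subsidy — service 142 days < 6 months (≈180 days) ✗ → not eligible.
Health Insurance — status intern ✗ (requires full-time, seasonal, or temporary) → not eligible.
Dental Plan — status intern ✗ (requires full-time or part-time) → not eligible.
Tuition Reimbursement — status intern ✓ (not excluded); service 142 days < 3 years (≈1095 days) ✗ → not eligible.

Fitness Allowance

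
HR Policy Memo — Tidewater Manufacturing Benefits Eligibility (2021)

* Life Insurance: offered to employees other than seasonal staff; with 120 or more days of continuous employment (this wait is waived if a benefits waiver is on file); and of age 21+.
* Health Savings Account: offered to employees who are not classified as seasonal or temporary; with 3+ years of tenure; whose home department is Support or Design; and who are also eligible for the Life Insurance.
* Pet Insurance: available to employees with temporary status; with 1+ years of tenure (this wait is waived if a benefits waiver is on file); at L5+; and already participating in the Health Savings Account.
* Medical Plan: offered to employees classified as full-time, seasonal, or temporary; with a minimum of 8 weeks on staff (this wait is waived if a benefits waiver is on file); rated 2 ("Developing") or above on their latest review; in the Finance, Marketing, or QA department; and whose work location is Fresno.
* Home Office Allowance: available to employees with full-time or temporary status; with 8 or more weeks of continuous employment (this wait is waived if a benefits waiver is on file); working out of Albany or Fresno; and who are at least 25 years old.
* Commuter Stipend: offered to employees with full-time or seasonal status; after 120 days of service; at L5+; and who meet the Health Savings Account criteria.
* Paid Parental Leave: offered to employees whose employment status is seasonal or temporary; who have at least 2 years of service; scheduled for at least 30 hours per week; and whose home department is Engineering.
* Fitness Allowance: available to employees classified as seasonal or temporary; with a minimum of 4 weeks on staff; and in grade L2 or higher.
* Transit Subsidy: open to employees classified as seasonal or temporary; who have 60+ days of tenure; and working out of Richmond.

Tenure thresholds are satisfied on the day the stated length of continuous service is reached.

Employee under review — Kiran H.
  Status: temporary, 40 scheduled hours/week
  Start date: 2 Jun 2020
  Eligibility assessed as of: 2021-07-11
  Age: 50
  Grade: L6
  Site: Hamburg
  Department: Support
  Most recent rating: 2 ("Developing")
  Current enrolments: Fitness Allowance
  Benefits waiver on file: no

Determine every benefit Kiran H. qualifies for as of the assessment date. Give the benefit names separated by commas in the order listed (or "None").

Service from 2 Jun 2020 to 2021-07-11: 404 days.
Life Insurance — status temporary ✓ (not excluded); no waiver, service 404 days ≥ 120 days ✓; age 50 ≥ 21 ✓ → eligible.
Health Savings Account — status temporary ✗ (excluded) → not eligible.
Pet Insurance — status temporary ✓; no waiver, service 404 days ≥ 1 year (≈365 days) ✓; grade L6 ≥ L5 ✓; not enrolled in Health Savings Account ✗ → not eligible.
Medical Plan — status temporary ✓; no waiver, service 404 days ≥ 8 weeks (≈56 days) ✓; rating 2 ≥ 2 ✓; dept Support ✗ → not eligible.
Home Office Allowance — status temporary ✓; no waiver, service 404 days ≥ 8 weeks (≈56 days) ✓; site Hamburg ✗ (not Albany or Fresno) → not eligible.
Commuter Stipend — status temporary ✗ (requires full-time or seasonal) → not eligible.
Paid Parental Leave — status temporary ✓; service 404 days < 2 years (≈730 days) ✗ → not eligible.
Fitness Allowance — status temporary ✓; service 404 days ≥ 4 weeks (≈28 days) ✓; grade L6 ≥ L2 ✓ → eligible.
Transit Subsidy — status temporary ✓; service 404 days ≥ 60 days ✓; site Hamburg ✗ (not Richmond) → not eligible.

Life Insurance, Fitness Allowance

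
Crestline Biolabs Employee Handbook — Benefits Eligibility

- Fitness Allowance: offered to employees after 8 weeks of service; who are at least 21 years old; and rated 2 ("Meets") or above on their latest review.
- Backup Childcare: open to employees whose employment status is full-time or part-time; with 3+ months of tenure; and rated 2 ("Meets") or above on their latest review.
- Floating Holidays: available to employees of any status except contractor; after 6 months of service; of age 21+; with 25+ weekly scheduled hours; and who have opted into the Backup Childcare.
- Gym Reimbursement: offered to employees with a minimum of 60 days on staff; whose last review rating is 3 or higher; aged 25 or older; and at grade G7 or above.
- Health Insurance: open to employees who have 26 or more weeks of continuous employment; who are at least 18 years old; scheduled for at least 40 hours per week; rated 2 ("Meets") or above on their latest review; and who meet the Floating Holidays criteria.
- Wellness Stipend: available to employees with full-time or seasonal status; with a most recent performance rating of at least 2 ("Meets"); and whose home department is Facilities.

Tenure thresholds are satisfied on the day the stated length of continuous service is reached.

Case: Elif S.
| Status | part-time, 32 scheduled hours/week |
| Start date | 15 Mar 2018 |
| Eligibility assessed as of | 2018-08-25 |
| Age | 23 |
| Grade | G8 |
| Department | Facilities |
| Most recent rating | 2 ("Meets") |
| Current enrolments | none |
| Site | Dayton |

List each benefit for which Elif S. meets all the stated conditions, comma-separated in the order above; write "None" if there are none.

Service from 15 Mar 2018 to 2018-08-25: 163 days.
Fitness Allowance — service 163 days ≥ 8 weeks (≈56 days) ✓; age 23 ≥ 21 ✓; rating 2 ≥ 2 ✓ → eligible.
Backup Childcare — status part-time ✓; service 163 days ≥ 3 months (≈90 days) ✓; rating 2 ≥ 2 ✓ → eligible.
Floating Holidays — status part-time ✓ (not excluded); service 163 days < 6 months (≈180 days) ✗ → not eligible.
Gym Reimbursement — service 163 days ≥ 60 days ✓; rating 2 < 3 ✗ → not eligible.
Health Insurance — service 163 days < 26 weeks (≈182 days) ✗ → not eligible.
Wellness Stipend — status part-time ✗ (requires full-time or seasonal) → not eligible.

Fitness Allowance, Backup Childcare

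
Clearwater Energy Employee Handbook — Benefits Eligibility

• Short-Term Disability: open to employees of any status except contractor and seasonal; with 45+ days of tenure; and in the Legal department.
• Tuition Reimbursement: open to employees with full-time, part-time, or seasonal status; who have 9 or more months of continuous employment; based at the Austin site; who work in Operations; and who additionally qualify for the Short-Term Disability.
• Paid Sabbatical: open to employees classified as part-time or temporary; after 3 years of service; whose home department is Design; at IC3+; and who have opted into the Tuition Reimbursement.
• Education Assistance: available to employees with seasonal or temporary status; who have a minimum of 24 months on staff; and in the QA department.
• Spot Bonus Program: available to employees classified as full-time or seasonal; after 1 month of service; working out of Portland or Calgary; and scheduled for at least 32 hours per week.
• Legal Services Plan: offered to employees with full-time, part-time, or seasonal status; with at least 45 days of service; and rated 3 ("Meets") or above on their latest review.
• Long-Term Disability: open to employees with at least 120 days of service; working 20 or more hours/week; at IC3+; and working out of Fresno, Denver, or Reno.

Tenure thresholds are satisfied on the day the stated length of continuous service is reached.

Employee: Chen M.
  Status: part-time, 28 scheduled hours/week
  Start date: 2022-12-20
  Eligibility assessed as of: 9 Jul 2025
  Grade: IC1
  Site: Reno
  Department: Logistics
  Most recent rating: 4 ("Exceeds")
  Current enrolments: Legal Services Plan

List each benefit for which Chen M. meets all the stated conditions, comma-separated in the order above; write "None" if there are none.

Service from 2022-12-20 to 9 Jul 2025: 932 days.
Short-Term Disability — status part-time ✓ (not excluded); service 932 days ≥ 45 days ✓; dept Logistics ✗ → not eligible.
Tuition Reimbursement — status part-time ✓; service 932 days ≥ 9 months (≈270 days) ✓; site Reno ✗ (not Austin) → not eligible.
Paid Sabbatical — status part-time ✓; service 932 days < 3 years (≈1095 days) ✗ → not eligible.
Education Assistance — status part-time ✗ (requires seasonal or temporary) → not eligible.
Spot Bonus Program — status part-time ✗ (requires full-time or seasonal) → not eligible.
Legal Services Plan — status part-time ✓; service 932 days ≥ 45 days ✓; rating 4 ≥ 3 ✓ → eligible.
Long-Term Disability — service 932 days ≥ 120 days ✓; 28 hrs/wk ≥ 20 ✓; grade IC1 < IC3 ✗ → not eligible.

Legal Services Plan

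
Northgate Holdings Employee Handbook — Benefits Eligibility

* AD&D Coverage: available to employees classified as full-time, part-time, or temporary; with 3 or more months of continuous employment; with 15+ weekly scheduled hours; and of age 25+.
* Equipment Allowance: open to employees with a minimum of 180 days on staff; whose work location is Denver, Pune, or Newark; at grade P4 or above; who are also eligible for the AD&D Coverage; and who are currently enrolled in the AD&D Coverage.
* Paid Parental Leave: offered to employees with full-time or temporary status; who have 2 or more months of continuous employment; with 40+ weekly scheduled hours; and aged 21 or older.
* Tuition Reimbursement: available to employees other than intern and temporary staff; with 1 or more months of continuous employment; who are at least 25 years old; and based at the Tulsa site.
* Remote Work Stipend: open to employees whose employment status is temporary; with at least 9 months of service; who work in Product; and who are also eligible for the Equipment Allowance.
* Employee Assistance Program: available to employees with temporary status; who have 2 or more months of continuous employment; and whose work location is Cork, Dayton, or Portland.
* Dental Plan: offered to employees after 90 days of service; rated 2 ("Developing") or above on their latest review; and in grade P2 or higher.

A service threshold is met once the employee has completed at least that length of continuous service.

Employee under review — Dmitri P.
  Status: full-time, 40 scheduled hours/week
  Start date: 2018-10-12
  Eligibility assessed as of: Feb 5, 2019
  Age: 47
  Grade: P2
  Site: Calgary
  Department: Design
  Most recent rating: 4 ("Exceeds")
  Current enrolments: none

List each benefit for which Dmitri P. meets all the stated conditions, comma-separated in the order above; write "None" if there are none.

AD&D Coverage, Paid Parental Leave, Dental Plan

Service from 2018-10-12 to Feb 5, 2019: 116 days.
AD&D Coverage — status full-time ✓; service 116 days ≥ 3 months (≈90 days) ✓; 40 hrs/wk ≥ 15 ✓; age 47 ≥ 25 ✓ → eligible.
Equipment Allowance — service 116 days < 180 days ✗ → not eligible.
Paid Parental Leave — status full-time ✓; service 116 days ≥ 2 months (≈60 days) ✓; 40 hrs/wk ≥ 40 ✓; age 47 ≥ 21 ✓ → eligible.
Tuition Reimbursement — status full-time ✓ (not excluded); service 116 days ≥ 1 month (≈30 days) ✓; age 47 ≥ 25 ✓; site Calgary ✗ (not Tulsa) → not eligible.
Remote Work Stipend — status full-time ✗ (requires temporary) → not eligible.
Employee Assistance Program — status full-time ✗ (requires temporary) → not eligible.
Dental Plan — service 116 days ≥ 90 days ✓; rating 4 ≥ 2 ✓; grade P2 ≥ P2 ✓ → eligible.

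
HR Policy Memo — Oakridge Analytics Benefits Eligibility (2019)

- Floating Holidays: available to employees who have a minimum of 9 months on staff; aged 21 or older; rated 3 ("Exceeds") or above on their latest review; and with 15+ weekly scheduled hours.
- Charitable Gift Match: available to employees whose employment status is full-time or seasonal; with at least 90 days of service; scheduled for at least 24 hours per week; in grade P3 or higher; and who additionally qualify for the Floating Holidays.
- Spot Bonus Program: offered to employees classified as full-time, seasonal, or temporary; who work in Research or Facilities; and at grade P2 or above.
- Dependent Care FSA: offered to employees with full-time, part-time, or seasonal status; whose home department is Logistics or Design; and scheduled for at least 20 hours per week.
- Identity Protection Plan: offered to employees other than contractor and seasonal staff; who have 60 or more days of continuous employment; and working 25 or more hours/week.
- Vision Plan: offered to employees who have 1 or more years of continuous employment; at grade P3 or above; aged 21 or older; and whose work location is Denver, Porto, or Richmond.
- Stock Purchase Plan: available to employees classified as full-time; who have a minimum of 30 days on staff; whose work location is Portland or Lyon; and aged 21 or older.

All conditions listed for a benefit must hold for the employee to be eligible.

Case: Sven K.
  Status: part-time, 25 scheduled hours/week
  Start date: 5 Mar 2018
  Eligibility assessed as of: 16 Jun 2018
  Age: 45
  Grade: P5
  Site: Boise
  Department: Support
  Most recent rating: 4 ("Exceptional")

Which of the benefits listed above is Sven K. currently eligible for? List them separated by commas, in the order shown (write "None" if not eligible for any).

Service from 5 Mar 2018 to 16 Jun 2018: 103 days.
Floating Holidays — service 103 days < 9 months (≈270 days) ✗ → not eligible.
Charitable Gift Match — status part-time ✗ (requires full-time or seasonal) → not eligible.
Spot Bonus Program — status part-time ✗ (requires full-time, seasonal, or temporary) → not eligible.
Dependent Care FSA — status part-time ✓; dept Support ✗ → not eligible.
Identity Protection Plan — status part-time ✓ (not excluded); service 103 days ≥ 60 days ✓; 25 hrs/wk ≥ 25 ✓ → eligible.
Vision Plan — service 103 days < 1 year (≈365 days) ✗ → not eligible.
Stock Purchase Plan — status part-time ✗ (requires full-time) → not eligible.

Identity Protection Plan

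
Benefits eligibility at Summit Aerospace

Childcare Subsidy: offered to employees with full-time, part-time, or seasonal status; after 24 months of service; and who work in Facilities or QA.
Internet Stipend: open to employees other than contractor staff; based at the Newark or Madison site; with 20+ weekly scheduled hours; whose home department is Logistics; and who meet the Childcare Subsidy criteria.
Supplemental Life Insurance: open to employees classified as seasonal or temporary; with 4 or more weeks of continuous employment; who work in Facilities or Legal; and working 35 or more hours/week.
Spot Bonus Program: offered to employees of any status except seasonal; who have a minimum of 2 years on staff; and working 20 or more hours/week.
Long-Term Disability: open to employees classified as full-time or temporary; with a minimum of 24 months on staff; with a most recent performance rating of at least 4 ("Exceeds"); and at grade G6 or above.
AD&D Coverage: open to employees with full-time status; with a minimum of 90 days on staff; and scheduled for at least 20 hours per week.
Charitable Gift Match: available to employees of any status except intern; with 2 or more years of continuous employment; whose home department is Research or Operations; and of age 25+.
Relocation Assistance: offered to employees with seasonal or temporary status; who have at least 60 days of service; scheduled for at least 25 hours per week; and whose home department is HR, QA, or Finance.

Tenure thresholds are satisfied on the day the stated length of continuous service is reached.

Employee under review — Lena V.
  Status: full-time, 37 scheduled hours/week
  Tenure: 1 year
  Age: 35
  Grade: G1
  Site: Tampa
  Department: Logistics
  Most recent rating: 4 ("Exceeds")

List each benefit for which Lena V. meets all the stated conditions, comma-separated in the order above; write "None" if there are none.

Childcare Subsidy — status full-time ✓; service 1 year < 24 months (≈720 days) ✗ → not eligible.
Internet Stipend — status full-time ✓ (not excluded); site Tampa ✗ (not Newark or Madison) → not eligible.
Supplemental Life Insurance — status full-time ✗ (requires seasonal or temporary) → not eligible.
Spot Bonus Program — status full-time ✓ (not excluded); service 1 year < 2 years ✗ → not eligible.
Long-Term Disability — status full-time ✓; service 1 year < 24 months (≈720 days) ✗ → not eligible.
AD&D Coverage — status full-time ✓; service 1 year ≥ 90 days ✓; 37 hrs/wk ≥ 20 ✓ → eligible.
Charitable Gift Match — status full-time ✓ (not excluded); service 1 year < 2 years ✗ → not eligible.
Relocation Assistance — status full-time ✗ (requires seasonal or temporary) → not eligible.

AD&D Coverage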